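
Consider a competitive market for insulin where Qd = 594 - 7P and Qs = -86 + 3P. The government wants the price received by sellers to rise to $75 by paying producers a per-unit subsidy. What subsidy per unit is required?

Required subsidy s = $10 per unit

At a seller price of 75, quantity supplied is -86 + 3·75 = 139.
Buyers absorb 139 only when they pay Pb with 594 − 7·Pb = 139, i.e. Pb = 65.
s = Ps − Pb = 75 − 65 = 10.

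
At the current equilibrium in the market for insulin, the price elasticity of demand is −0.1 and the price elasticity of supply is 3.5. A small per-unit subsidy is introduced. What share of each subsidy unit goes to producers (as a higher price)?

Producer share = 1/36

For a small subsidy around the equilibrium, the benefit split depends on the relative slopes, which at a point are proportional to the elasticities.
Buyer share = εs/(εs + |εd|) = 3.5/(3.5 + 0.1) = 35/36; seller share = |εd|/(εs + |εd|) = 1/36.
So producers capture 1/36 of the subsidy.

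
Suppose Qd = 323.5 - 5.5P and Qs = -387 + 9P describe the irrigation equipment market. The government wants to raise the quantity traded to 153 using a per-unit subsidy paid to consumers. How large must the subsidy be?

At Q = 153, invert demand for the buyer price: Pb = (323.5 − 153)/5.5 = 31; invert supply for the seller price: Ps = (153 − (-387))/9 = 60.
The subsidy must fill the gap: s = Ps − Pb = 60 − 31 = 29.

Required subsidy s = 29 per unit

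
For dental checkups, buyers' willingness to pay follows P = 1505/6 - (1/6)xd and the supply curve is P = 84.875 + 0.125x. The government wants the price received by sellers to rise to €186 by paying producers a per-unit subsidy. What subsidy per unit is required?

Required subsidy s = €70 per unit

At a seller price of 186, quantity supplied is -679 + 8·186 = 809.
Buyers absorb 809 only when they pay Pb = 1505/6 − (1/6)·809 = 116.
s = Ps − Pb = 186 − 116 = 70.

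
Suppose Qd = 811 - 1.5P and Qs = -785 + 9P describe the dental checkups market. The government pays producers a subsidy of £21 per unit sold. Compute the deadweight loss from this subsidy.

Deadweight loss = £283.5

Pre-subsidy: 811 - 1.5P = -785 + 9P gives P* = 152, Q* = 583.
With the subsidy, sellers receive Ps = Pb + 21 for each unit, where Pb is the price buyers pay.
Supply in terms of Pb becomes Qs = -785 + 9(Pb + 21) = -596 + 9Pb. Setting this equal to demand: 811 - 1.5Pb = -596 + 9Pb, so Pb = 134.
Sellers receive Ps = 134 + 21 = 155; Q' = 811 − 1.5·134 = 610.
The subsidy expands output by 610 − 583 = 27 past the efficient level; on those units the gap between marginal cost and willingness to pay runs from 0 up to 21.
DWL = ½ × 21 × 27 = 283.5.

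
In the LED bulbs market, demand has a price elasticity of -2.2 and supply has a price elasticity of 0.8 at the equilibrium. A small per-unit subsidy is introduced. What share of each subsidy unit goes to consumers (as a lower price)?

Consumer share = 4/15

For a small subsidy around the equilibrium, the benefit split depends on the relative slopes, which at a point are proportional to the elasticities.
Buyer share = εs/(εs + |εd|) = 0.8/(0.8 + 2.2) = 4/15; seller share = |εd|/(εs + |εd|) = 11/15.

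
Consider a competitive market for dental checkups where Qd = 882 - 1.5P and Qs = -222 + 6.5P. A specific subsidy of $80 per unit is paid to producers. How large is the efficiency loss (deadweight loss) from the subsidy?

Pre-subsidy: 882 - 1.5P = -222 + 6.5P gives P* = 138, Q* = 675.
With the subsidy, sellers receive Ps = Pb + 80 for each unit, where Pb is the price buyers pay.
Supply in terms of Pb becomes Qs = -222 + 6.5(Pb + 80) = 298 + 6.5Pb. Setting this equal to demand: 882 - 1.5Pb = 298 + 6.5Pb, so Pb = 73.
Sellers receive Ps = 73 + 80 = 153; Q' = 882 − 1.5·73 = 772.5.
The subsidy expands output by 772.5 − 675 = 97.5 past the efficient level; on those units the gap between marginal cost and willingness to pay runs from 0 up to 80.
DWL = ½ × 80 × 97.5 = 3900.

Deadweight loss = $3900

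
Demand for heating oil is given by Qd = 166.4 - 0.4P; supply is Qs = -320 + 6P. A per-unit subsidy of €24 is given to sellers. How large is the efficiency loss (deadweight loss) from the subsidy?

Deadweight loss = €108

Pre-subsidy: 166.4 - 0.4P = -320 + 6P gives P* = 76, Q* = 136.
With the subsidy, sellers receive Ps = Pb + 24 for each unit, where Pb is the price buyers pay.
Supply in terms of Pb becomes Qs = -320 + 6(Pb + 24) = -176 + 6Pb. Setting this equal to demand: 166.4 - 0.4Pb = -176 + 6Pb, so Pb = 53.5.
Sellers receive Ps = 53.5 + 24 = 77.5; Q' = 166.4 − 0.4·53.5 = 145.
The subsidy expands output by 145 − 136 = 9 past the efficient level; on those units the gap between marginal cost and willingness to pay runs from 0 up to 24.
DWL = ½ × 24 × 9 = 108.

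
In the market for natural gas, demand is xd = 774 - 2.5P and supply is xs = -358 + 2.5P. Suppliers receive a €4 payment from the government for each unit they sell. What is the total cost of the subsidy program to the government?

Government cost = €852

Pre-subsidy: 774 - 2.5P = -358 + 2.5P gives P* = 226.4, x* = 208.
With the subsidy, sellers receive Ps = Pb + 4 for each unit, where Pb is the price buyers pay.
Supply in terms of Pb becomes xs = -358 + 2.5(Pb + 4) = -348 + 2.5Pb. Setting this equal to demand: 774 - 2.5Pb = -348 + 2.5Pb, so Pb = 224.4.
Sellers receive Ps = 224.4 + 4 = 228.4; x' = 774 − 2.5·224.4 = 213.
Government outlay = subsidy × quantity = 4 × 213 = 852.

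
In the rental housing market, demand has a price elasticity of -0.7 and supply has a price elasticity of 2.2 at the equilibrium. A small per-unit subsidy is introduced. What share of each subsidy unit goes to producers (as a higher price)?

For a small subsidy around the equilibrium, the benefit split depends on the relative slopes, which at a point are proportional to the elasticities.
Buyer share = εs/(εs + |εd|) = 2.2/(2.2 + 0.7) = 22/29; seller share = |εd|/(εs + |εd|) = 7/29.
So producers capture 7/29 of the subsidy.

Producer share = 7/29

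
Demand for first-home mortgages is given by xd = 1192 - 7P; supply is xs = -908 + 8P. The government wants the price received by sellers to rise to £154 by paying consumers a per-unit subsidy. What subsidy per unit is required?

Required subsidy s = £30 per unit

At a seller price of 154, quantity supplied is -908 + 8·154 = 324.
Buyers absorb 324 only when they pay Pb with 1192 − 7·Pb = 324, i.e. Pb = 124.
s = Ps − Pb = 154 − 124 = 30.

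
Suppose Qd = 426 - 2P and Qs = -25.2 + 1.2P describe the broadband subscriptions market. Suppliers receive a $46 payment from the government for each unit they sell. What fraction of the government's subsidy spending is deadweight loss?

Pre-subsidy: 426 - 2P = -25.2 + 1.2P gives P* = 141, Q* = 144.
With the subsidy, sellers receive Ps = Pb + 46 for each unit, where Pb is the price buyers pay.
Supply in terms of Pb becomes Qs = -25.2 + 1.2(Pb + 46) = 30 + 1.2Pb. Setting this equal to demand: 426 - 2Pb = 30 + 1.2Pb, so Pb = 123.75.
Sellers receive Ps = 123.75 + 46 = 169.75; Q' = 426 − 2·123.75 = 178.5.
ΔCS = ½(144 + 178.5)(141 − 123.75) = 2781.5625; ΔPS = ½(144 + 178.5)(169.75 − 141) = 4635.9375.
Government spending = 46 × 178.5 = 8211.
DWL = ½ × 46 × (178.5 − 144) = 793.5; fraction = 793.5 / 8211 = 23/238.

DWL / government spending = 23/238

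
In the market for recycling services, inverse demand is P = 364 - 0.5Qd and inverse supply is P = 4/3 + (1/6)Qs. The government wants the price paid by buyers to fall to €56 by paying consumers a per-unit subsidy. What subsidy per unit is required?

Required subsidy s = €48 per unit

At a buyer price of 56, quantity demanded is 728 − 2·56 = 616.
Sellers supply 616 only when they receive Ps = 4/3 + (1/6)·616 = 104.
s = Ps − Pb = 104 − 56 = 48.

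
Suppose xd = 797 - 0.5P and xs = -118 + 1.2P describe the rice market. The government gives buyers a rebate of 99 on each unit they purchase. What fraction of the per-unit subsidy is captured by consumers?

Consumer share = 12/17

Pre-subsidy: 797 - 0.5P = -118 + 1.2P gives P* = 9150/17, x* = 8974/17.
With the rebate, buyers effectively pay Pb = Ps − 99, where Ps is the price sellers receive.
Demand in terms of Ps becomes xd = 797 − 0.5(Ps − 99) = 846.5 - 0.5Ps. Setting this equal to supply: 846.5 - 0.5Ps = -118 + 1.2Ps, so Ps = 9645/17.
Buyers pay Pb = 9645/17 − 99 = 7962/17; x' = -118 + 1.2·(9645/17) = 9568/17.
Buyers' price falls by P* − Pb = 9150/17 − 7962/17 = 1188/17; sellers' price rises by Ps − P* = 9645/17 − 9150/17 = 495/17.
So consumers capture (1188/17)/99 = 12/17 of each unit of subsidy.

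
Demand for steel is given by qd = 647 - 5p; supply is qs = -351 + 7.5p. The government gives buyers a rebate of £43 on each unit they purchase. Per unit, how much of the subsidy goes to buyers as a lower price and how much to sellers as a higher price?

Pre-subsidy: 647 - 5p = -351 + 7.5p gives p* = 79.84, q* = 247.8.
With the rebate, buyers effectively pay pb = ps − 43, where ps is the price sellers receive.
Demand in terms of ps becomes qd = 647 − 5(ps − 43) = 862 - 5ps. Setting this equal to supply: 862 - 5ps = -351 + 7.5ps, so ps = 97.04.
Buyers pay pb = 97.04 − 43 = 54.04; q' = -351 + 7.5·97.04 = 376.8.
Buyers' price falls by p* − pb = 79.84 − 54.04 = 25.8; sellers' price rises by ps − p* = 97.04 − 79.84 = 17.2.

Buyers gain £25.8 per unit; sellers gain £17.2 per unit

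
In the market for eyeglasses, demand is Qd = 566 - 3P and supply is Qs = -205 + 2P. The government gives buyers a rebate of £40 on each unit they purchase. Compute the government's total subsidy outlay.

Government cost = £6056

Pre-subsidy: 566 - 3P = -205 + 2P gives P* = 154.2, Q* = 103.4.
With the rebate, buyers effectively pay Pb = Ps − 40, where Ps is the price sellers receive.
Demand in terms of Ps becomes Qd = 566 − 3(Ps − 40) = 686 - 3Ps. Setting this equal to supply: 686 - 3Ps = -205 + 2Ps, so Ps = 178.2.
Buyers pay Pb = 178.2 − 40 = 138.2; Q' = -205 + 2·178.2 = 151.4.
Government outlay = subsidy × quantity = 40 × 151.4 = 6056.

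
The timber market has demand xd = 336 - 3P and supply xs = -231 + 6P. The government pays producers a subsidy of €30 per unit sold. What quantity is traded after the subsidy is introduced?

x' = 207

Pre-subsidy: 336 - 3P = -231 + 6P gives P* = 63, x* = 147.
With the subsidy, sellers receive Ps = Pb + 30 for each unit, where Pb is the price buyers pay.
Supply in terms of Pb becomes xs = -231 + 6(Pb + 30) = -51 + 6Pb. Setting this equal to demand: 336 - 3Pb = -51 + 6Pb, so Pb = 43.
Sellers receive Ps = 43 + 30 = 73; x' = 336 − 3·43 = 207.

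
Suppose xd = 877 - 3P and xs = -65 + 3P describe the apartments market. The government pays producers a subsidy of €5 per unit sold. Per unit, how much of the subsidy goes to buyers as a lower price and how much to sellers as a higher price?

Pre-subsidy: 877 - 3P = -65 + 3P gives P* = 157, x* = 406.
With the subsidy, sellers receive Ps = Pb + 5 for each unit, where Pb is the price buyers pay.
Supply in terms of Pb becomes xs = -65 + 3(Pb + 5) = -50 + 3Pb. Setting this equal to demand: 877 - 3Pb = -50 + 3Pb, so Pb = 154.5.
Sellers receive Ps = 154.5 + 5 = 159.5; x' = 877 − 3·154.5 = 413.5.
Buyers' price falls by P* − Pb = 157 − 154.5 = 2.5; sellers' price rises by Ps − P* = 159.5 − 157 = 2.5.

Buyers gain €2.5 per unit; sellers gain €2.5 per unit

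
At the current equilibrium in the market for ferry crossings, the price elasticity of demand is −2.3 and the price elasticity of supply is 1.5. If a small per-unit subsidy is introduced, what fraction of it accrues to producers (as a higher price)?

For a small subsidy around the equilibrium, the benefit split depends on the relative slopes, which at a point are proportional to the elasticities.
Buyer share = εs/(εs + |εd|) = 1.5/(1.5 + 2.3) = 15/38; seller share = |εd|/(εs + |εd|) = 23/38.
So producers capture 23/38 of the subsidy.

Producer share = 23/38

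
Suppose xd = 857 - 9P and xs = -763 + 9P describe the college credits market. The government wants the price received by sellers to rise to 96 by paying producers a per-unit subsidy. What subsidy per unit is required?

At a seller price of 96, quantity supplied is -763 + 9·96 = 101.
Buyers absorb 101 only when they pay Pb with 857 − 9·Pb = 101, i.e. Pb = 84.
s = Ps − Pb = 96 − 84 = 12.

Required subsidy s = 12 per unit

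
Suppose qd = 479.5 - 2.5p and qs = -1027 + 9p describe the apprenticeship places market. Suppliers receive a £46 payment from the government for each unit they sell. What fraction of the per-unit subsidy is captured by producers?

Producer share = 5/23

Pre-subsidy: 479.5 - 2.5p = -1027 + 9p gives p* = 131, q* = 152.
With the subsidy, sellers receive ps = pb + 46 for each unit, where pb is the price buyers pay.
Supply in terms of pb becomes qs = -1027 + 9(pb + 46) = -613 + 9pb. Setting this equal to demand: 479.5 - 2.5pb = -613 + 9pb, so pb = 95.
Sellers receive ps = 95 + 46 = 141; q' = 479.5 − 2.5·95 = 242.
Buyers' price falls by p* − pb = 131 − 95 = 36; sellers' price rises by ps − p* = 141 − 131 = 10.
So producers capture 10/46 = 5/23 of each unit of subsidy.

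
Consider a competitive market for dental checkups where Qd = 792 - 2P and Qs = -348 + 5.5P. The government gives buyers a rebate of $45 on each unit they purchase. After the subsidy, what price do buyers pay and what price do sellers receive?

Buyers pay $119; sellers receive $164

Pre-subsidy: 792 - 2P = -348 + 5.5P gives P* = 152, Q* = 488.
With the rebate, buyers effectively pay Pb = Ps − 45, where Ps is the price sellers receive.
Demand in terms of Ps becomes Qd = 792 − 2(Ps − 45) = 882 - 2Ps. Setting this equal to supply: 882 - 2Ps = -348 + 5.5Ps, so Ps = 164.
Buyers pay Pb = 164 − 45 = 119; Q' = -348 + 5.5·164 = 554.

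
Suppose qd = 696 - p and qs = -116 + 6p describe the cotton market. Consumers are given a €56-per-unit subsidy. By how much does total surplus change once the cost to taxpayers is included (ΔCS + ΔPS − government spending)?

Pre-subsidy: 696 - p = -116 + 6p gives p* = 116, q* = 580.
With the rebate, buyers effectively pay pb = ps − 56, where ps is the price sellers receive.
Demand in terms of ps becomes qd = 696 − 1(ps − 56) = 752 - ps. Setting this equal to supply: 752 - ps = -116 + 6ps, so ps = 124.
Buyers pay pb = 124 − 56 = 68; q' = -116 + 6·124 = 628.
ΔCS = ½(580 + 628)(116 − 68) = 28992; ΔPS = ½(580 + 628)(124 − 116) = 4832.
Government spending = 56 × 628 = 35168.
Net change = 28992 + 4832 − 35168 = -1344. The loss equals the DWL triangle ½·56·48.

Net change in total surplus = -€1344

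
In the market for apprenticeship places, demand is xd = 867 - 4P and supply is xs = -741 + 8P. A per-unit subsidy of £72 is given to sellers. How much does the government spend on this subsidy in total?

Government cost = £37656

Pre-subsidy: 867 - 4P = -741 + 8P gives P* = 134, x* = 331.
With the subsidy, sellers receive Ps = Pb + 72 for each unit, where Pb is the price buyers pay.
Supply in terms of Pb becomes xs = -741 + 8(Pb + 72) = -165 + 8Pb. Setting this equal to demand: 867 - 4Pb = -165 + 8Pb, so Pb = 86.
Sellers receive Ps = 86 + 72 = 158; x' = 867 − 4·86 = 523.
Government outlay = subsidy × quantity = 72 × 523 = 37656.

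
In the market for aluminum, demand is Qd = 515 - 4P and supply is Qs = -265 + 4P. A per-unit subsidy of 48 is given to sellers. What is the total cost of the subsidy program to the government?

Government cost = 10608

Pre-subsidy: 515 - 4P = -265 + 4P gives P* = 97.5, Q* = 125.
With the subsidy, sellers receive Ps = Pb + 48 for each unit, where Pb is the price buyers pay.
Supply in terms of Pb becomes Qs = -265 + 4(Pb + 48) = -73 + 4Pb. Setting this equal to demand: 515 - 4Pb = -73 + 4Pb, so Pb = 73.5.
Sellers receive Ps = 73.5 + 48 = 121.5; Q' = 515 − 4·73.5 = 221.
Government outlay = subsidy × quantity = 48 × 221 = 10608.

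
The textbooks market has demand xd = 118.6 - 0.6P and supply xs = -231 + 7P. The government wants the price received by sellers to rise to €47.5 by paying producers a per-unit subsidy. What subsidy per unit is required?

Required subsidy s = €19 per unit

At a seller price of 47.5, quantity supplied is -231 + 7·47.5 = 101.5.
Buyers absorb 101.5 only when they pay Pb with 118.6 − 0.6·Pb = 101.5, i.e. Pb = 28.5.
s = Ps − Pb = 47.5 − 28.5 = 19.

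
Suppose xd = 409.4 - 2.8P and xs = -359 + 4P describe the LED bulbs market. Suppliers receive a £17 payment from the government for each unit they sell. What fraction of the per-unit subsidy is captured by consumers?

Consumer share = 10/17

Pre-subsidy: 409.4 - 2.8P = -359 + 4P gives P* = 113, x* = 93.
With the subsidy, sellers receive Ps = Pb + 17 for each unit, where Pb is the price buyers pay.
Supply in terms of Pb becomes xs = -359 + 4(Pb + 17) = -291 + 4Pb. Setting this equal to demand: 409.4 - 2.8Pb = -291 + 4Pb, so Pb = 103.
Sellers receive Ps = 103 + 17 = 120; x' = 409.4 − 2.8·103 = 121.
Buyers' price falls by P* − Pb = 113 − 103 = 10; sellers' price rises by Ps − P* = 120 − 113 = 7.
So consumers capture 10/17 = 10/17 of each unit of subsidy.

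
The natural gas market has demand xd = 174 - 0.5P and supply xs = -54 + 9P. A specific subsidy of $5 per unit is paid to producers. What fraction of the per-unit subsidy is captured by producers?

Producer share = 1/19

Pre-subsidy: 174 - 0.5P = -54 + 9P gives P* = 24, x* = 162.
With the subsidy, sellers receive Ps = Pb + 5 for each unit, where Pb is the price buyers pay.
Supply in terms of Pb becomes xs = -54 + 9(Pb + 5) = -9 + 9Pb. Setting this equal to demand: 174 - 0.5Pb = -9 + 9Pb, so Pb = 366/19.
Sellers receive Ps = 366/19 + 5 = 461/19; x' = 174 − 0.5·(366/19) = 3123/19.
Buyers' price falls by P* − Pb = 24 − 366/19 = 90/19; sellers' price rises by Ps − P* = 461/19 − 24 = 5/19.
So producers capture (5/19)/5 = 1/19 of each unit of subsidy.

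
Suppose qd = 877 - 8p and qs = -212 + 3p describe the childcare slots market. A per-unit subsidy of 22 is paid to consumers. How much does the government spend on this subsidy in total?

Pre-subsidy: 877 - 8p = -212 + 3p gives p* = 99, q* = 85.
With the rebate, buyers effectively pay pb = ps − 22, where ps is the price sellers receive.
Demand in terms of ps becomes qd = 877 − 8(ps − 22) = 1053 - 8ps. Setting this equal to supply: 1053 - 8ps = -212 + 3ps, so ps = 115.
Buyers pay pb = 115 − 22 = 93; q' = -212 + 3·115 = 133.
Government outlay = subsidy × quantity = 22 × 133 = 2926.

Government cost = 2926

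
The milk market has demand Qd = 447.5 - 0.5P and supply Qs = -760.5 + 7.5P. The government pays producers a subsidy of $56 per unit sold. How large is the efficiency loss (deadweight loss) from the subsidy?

Pre-subsidy: 447.5 - 0.5P = -760.5 + 7.5P gives P* = 151, Q* = 372.
With the subsidy, sellers receive Ps = Pb + 56 for each unit, where Pb is the price buyers pay.
Supply in terms of Pb becomes Qs = -760.5 + 7.5(Pb + 56) = -340.5 + 7.5Pb. Setting this equal to demand: 447.5 - 0.5Pb = -340.5 + 7.5Pb, so Pb = 98.5.
Sellers receive Ps = 98.5 + 56 = 154.5; Q' = 447.5 − 0.5·98.5 = 398.25.
The subsidy expands output by 398.25 − 372 = 26.25 past the efficient level; on those units the gap between marginal cost and willingness to pay runs from 0 up to 56.
DWL = ½ × 56 × 26.25 = 735.

Deadweight loss = $735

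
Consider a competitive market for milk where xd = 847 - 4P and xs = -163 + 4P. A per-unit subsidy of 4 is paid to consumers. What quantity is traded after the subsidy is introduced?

Pre-subsidy: 847 - 4P = -163 + 4P gives P* = 126.25, x* = 342.
With the rebate, buyers effectively pay Pb = Ps − 4, where Ps is the price sellers receive.
Demand in terms of Ps becomes xd = 847 − 4(Ps − 4) = 863 - 4Ps. Setting this equal to supply: 863 - 4Ps = -163 + 4Ps, so Ps = 128.25.
Buyers pay Pb = 128.25 − 4 = 124.25; x' = -163 + 4·128.25 = 350.

x' = 350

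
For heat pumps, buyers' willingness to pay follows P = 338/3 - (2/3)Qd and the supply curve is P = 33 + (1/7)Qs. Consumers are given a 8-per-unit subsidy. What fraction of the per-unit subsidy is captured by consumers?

Consumer share = 14/17

Pre-subsidy: 338/3 - (2/3)Q = 33 + (1/7)Q gives Q* = 1673/17 and P* = 800/17.
With the rebate, buyers effectively pay Pb = Ps − 8, where Ps is the price sellers receive.
On the curves, Pb = 338/3 - (2/3)Q and Ps = 33 + (1/7)Q; the wedge Ps − Pb = 8 gives 33 + (1/7)Q − (338/3 - (2/3)Q) = 8, so Q' = 1841/17.
Then Pb = 338/3 − (2/3)·(1841/17) = 688/17 and Ps = 33 + (1/7)·(1841/17) = 824/17.
Buyers' price falls by P* − Pb = 800/17 − 688/17 = 112/17; sellers' price rises by Ps − P* = 824/17 − 800/17 = 24/17.
So consumers capture (112/17)/8 = 14/17 of each unit of subsidy.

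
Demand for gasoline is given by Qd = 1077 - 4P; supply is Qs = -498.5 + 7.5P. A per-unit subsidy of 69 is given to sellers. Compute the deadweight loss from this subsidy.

Pre-subsidy: 1077 - 4P = -498.5 + 7.5P gives P* = 137, Q* = 529.
With the subsidy, sellers receive Ps = Pb + 69 for each unit, where Pb is the price buyers pay.
Supply in terms of Pb becomes Qs = -498.5 + 7.5(Pb + 69) = 19 + 7.5Pb. Setting this equal to demand: 1077 - 4Pb = 19 + 7.5Pb, so Pb = 92.
Sellers receive Ps = 92 + 69 = 161; Q' = 1077 − 4·92 = 709.
The subsidy expands output by 709 − 529 = 180 past the efficient level; on those units the gap between marginal cost and willingness to pay runs from 0 up to 69.
DWL = ½ × 69 × 180 = 6210.

Deadweight loss = 6210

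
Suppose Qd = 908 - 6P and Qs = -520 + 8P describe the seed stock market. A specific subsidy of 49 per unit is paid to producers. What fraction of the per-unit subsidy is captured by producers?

Producer share = 3/7

Pre-subsidy: 908 - 6P = -520 + 8P gives P* = 102, Q* = 296.
With the subsidy, sellers receive Ps = Pb + 49 for each unit, where Pb is the price buyers pay.
Supply in terms of Pb becomes Qs = -520 + 8(Pb + 49) = -128 + 8Pb. Setting this equal to demand: 908 - 6Pb = -128 + 8Pb, so Pb = 74.
Sellers receive Ps = 74 + 49 = 123; Q' = 908 − 6·74 = 464.
Buyers' price falls by P* − Pb = 102 − 74 = 28; sellers' price rises by Ps − P* = 123 − 102 = 21.
So producers capture 21/49 = 3/7 of each unit of subsidy.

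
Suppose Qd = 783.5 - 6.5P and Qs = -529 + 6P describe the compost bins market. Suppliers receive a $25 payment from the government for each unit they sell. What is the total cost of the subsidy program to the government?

Government cost = $4475

Pre-subsidy: 783.5 - 6.5P = -529 + 6P gives P* = 105, Q* = 101.
With the subsidy, sellers receive Ps = Pb + 25 for each unit, where Pb is the price buyers pay.
Supply in terms of Pb becomes Qs = -529 + 6(Pb + 25) = -379 + 6Pb. Setting this equal to demand: 783.5 - 6.5Pb = -379 + 6Pb, so Pb = 93.
Sellers receive Ps = 93 + 25 = 118; Q' = 783.5 − 6.5·93 = 179.
Government outlay = subsidy × quantity = 25 × 179 = 4475.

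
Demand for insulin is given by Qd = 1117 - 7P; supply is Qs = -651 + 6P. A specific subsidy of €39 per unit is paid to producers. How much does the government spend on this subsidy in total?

Government cost = €11349

Pre-subsidy: 1117 - 7P = -651 + 6P gives P* = 136, Q* = 165.
With the subsidy, sellers receive Ps = Pb + 39 for each unit, where Pb is the price buyers pay.
Supply in terms of Pb becomes Qs = -651 + 6(Pb + 39) = -417 + 6Pb. Setting this equal to demand: 1117 - 7Pb = -417 + 6Pb, so Pb = 118.
Sellers receive Ps = 118 + 39 = 157; Q' = 1117 − 7·118 = 291.
Government outlay = subsidy × quantity = 39 × 291 = 11349.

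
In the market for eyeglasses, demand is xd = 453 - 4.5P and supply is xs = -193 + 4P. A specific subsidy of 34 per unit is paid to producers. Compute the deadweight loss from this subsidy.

Deadweight loss = 1224

Pre-subsidy: 453 - 4.5P = -193 + 4P gives P* = 76, x* = 111.
With the subsidy, sellers receive Ps = Pb + 34 for each unit, where Pb is the price buyers pay.
Supply in terms of Pb becomes xs = -193 + 4(Pb + 34) = -57 + 4Pb. Setting this equal to demand: 453 - 4.5Pb = -57 + 4Pb, so Pb = 60.
Sellers receive Ps = 60 + 34 = 94; x' = 453 − 4.5·60 = 183.
The subsidy expands output by 183 − 111 = 72 past the efficient level; on those units the gap between marginal cost and willingness to pay runs from 0 up to 34.
DWL = ½ × 34 × 72 = 1224.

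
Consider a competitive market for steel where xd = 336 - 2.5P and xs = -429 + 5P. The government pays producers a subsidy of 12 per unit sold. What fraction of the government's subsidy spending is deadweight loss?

Pre-subsidy: 336 - 2.5P = -429 + 5P gives P* = 102, x* = 81.
With the subsidy, sellers receive Ps = Pb + 12 for each unit, where Pb is the price buyers pay.
Supply in terms of Pb becomes xs = -429 + 5(Pb + 12) = -369 + 5Pb. Setting this equal to demand: 336 - 2.5Pb = -369 + 5Pb, so Pb = 94.
Sellers receive Ps = 94 + 12 = 106; x' = 336 − 2.5·94 = 101.
ΔCS = ½(81 + 101)(102 − 94) = 728; ΔPS = ½(81 + 101)(106 − 102) = 364.
Government spending = 12 × 101 = 1212.
DWL = ½ × 12 × (101 − 81) = 120; fraction = 120 / 1212 = 10/101.

DWL / government spending = 10/101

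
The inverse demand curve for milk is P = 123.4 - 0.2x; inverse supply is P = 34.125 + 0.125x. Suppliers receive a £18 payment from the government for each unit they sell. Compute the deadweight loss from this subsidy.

Pre-subsidy: 123.4 - 0.2x = 34.125 + 0.125x gives x* = 3571/13 and P* = 890/13.
With the subsidy, sellers receive Ps = Pb + 18 for each unit, where Pb is the price buyers pay.
On the curves, Pb = 123.4 - 0.2x and Ps = 34.125 + 0.125x; the wedge Ps − Pb = 18 gives 34.125 + 0.125x − (123.4 - 0.2x) = 18, so x' = 4291/13.
Then Pb = 123.4 − 0.2·(4291/13) = 746/13 and Ps = 34.125 + 0.125·(4291/13) = 980/13.
The subsidy expands output by 4291/13 − 3571/13 = 720/13 past the efficient level; on those units the gap between marginal cost and willingness to pay runs from 0 up to 18.
DWL = ½ × 18 × 720/13 = 6480/13.

Deadweight loss = 6480/13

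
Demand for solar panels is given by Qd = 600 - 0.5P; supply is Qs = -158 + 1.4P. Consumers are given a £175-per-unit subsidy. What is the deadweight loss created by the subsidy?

Deadweight loss = 214375/38

Pre-subsidy: 600 - 0.5P = -158 + 1.4P gives P* = 7580/19, Q* = 7610/19.
With the rebate, buyers effectively pay Pb = Ps − 175, where Ps is the price sellers receive.
Demand in terms of Ps becomes Qd = 600 − 0.5(Ps − 175) = 687.5 - 0.5Ps. Setting this equal to supply: 687.5 - 0.5Ps = -158 + 1.4Ps, so Ps = 445.
Buyers pay Pb = 445 − 175 = 270; Q' = -158 + 1.4·445 = 465.
The subsidy expands output by 465 − 7610/19 = 1225/19 past the efficient level; on those units the gap between marginal cost and willingness to pay runs from 0 up to 175.
DWL = ½ × 175 × 1225/19 = 214375/38.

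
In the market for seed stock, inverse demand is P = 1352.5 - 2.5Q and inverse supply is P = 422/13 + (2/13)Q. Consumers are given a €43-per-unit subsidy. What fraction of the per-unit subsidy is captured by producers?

Producer share = 4/69

Pre-subsidy: 1352.5 - 2.5Q = 422/13 + (2/13)Q gives Q* = 34321/69 and P* = 7520/69.
With the rebate, buyers effectively pay Pb = Ps − 43, where Ps is the price sellers receive.
On the curves, Pb = 1352.5 - 2.5Q and Ps = 422/13 + (2/13)Q; the wedge Ps − Pb = 43 gives 422/13 + (2/13)Q − (1352.5 - 2.5Q) = 43, so Q' = 11813/23.
Then Pb = 1352.5 − 2.5·(11813/23) = 1575/23 and Ps = 422/13 + (2/13)·(11813/23) = 2564/23.
Buyers' price falls by P* − Pb = 7520/69 − 1575/23 = 2795/69; sellers' price rises by Ps − P* = 2564/23 − 7520/69 = 172/69.
So producers capture (172/69)/43 = 4/69 of each unit of subsidy.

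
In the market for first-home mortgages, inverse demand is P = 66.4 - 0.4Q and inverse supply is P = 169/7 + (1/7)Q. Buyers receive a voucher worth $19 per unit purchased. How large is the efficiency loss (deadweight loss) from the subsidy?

Deadweight loss = $332.5

Pre-subsidy: 66.4 - 0.4Q = 169/7 + (1/7)Q gives Q* = 1479/19 and P* = 670/19.
With the rebate, buyers effectively pay Pb = Ps − 19, where Ps is the price sellers receive.
On the curves, Pb = 66.4 - 0.4Q and Ps = 169/7 + (1/7)Q; the wedge Ps − Pb = 19 gives 169/7 + (1/7)Q − (66.4 - 0.4Q) = 19, so Q' = 2144/19.
Then Pb = 66.4 − 0.4·(2144/19) = 404/19 and Ps = 169/7 + (1/7)·(2144/19) = 765/19.
The subsidy expands output by 2144/19 − 1479/19 = 35 past the efficient level; on those units the gap between marginal cost and willingness to pay runs from 0 up to 19.
DWL = ½ × 19 × 35 = 332.5.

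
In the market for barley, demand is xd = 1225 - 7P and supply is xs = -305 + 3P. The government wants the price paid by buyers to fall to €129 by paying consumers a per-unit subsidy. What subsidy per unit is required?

Required subsidy s = €80 per unit

At a buyer price of 129, quantity demanded is 1225 − 7·129 = 322.
Sellers supply 322 only when they receive Ps with -305 + 3·Ps = 322, i.e. Ps = 209.
s = Ps − Pb = 209 − 129 = 80.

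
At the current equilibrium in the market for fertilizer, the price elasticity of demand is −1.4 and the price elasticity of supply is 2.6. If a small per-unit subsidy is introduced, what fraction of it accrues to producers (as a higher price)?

Producer share = 0.35

For a small subsidy around the equilibrium, the benefit split depends on the relative slopes, which at a point are proportional to the elasticities.
Buyer share = εs/(εs + |εd|) = 2.6/(2.6 + 1.4) = 0.65; seller share = |εd|/(εs + |εd|) = 0.35.
So producers capture 0.35 of the subsidy.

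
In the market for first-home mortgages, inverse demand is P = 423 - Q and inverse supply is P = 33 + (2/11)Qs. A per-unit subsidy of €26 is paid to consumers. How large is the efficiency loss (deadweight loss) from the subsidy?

Deadweight loss = €286

Pre-subsidy: 423 - Q = 33 + (2/11)Q gives Q* = 330 and P* = 93.
With the rebate, buyers effectively pay Pb = Ps − 26, where Ps is the price sellers receive.
On the curves, Pb = 423 - Q and Ps = 33 + (2/11)Q; the wedge Ps − Pb = 26 gives 33 + (2/11)Q − (423 - Q) = 26, so Q' = 352.
Then Pb = 423 − 1·352 = 71 and Ps = 33 + (2/11)·352 = 97.
The subsidy expands output by 352 − 330 = 22 past the efficient level; on those units the gap between marginal cost and willingness to pay runs from 0 up to 26.
DWL = ½ × 26 × 22 = 286.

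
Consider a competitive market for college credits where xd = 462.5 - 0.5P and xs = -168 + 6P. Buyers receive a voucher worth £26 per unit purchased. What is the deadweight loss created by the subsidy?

Pre-subsidy: 462.5 - 0.5P = -168 + 6P gives P* = 97, x* = 414.
With the rebate, buyers effectively pay Pb = Ps − 26, where Ps is the price sellers receive.
Demand in terms of Ps becomes xd = 462.5 − 0.5(Ps − 26) = 475.5 - 0.5Ps. Setting this equal to supply: 475.5 - 0.5Ps = -168 + 6Ps, so Ps = 99.
Buyers pay Pb = 99 − 26 = 73; x' = -168 + 6·99 = 426.
The subsidy expands output by 426 − 414 = 12 past the efficient level; on those units the gap between marginal cost and willingness to pay runs from 0 up to 26.
DWL = ½ × 26 × 12 = 156.

Deadweight loss = £156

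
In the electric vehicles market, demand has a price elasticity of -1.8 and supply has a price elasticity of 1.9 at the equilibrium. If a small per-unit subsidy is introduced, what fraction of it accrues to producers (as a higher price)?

Producer share = 18/37

For a small subsidy around the equilibrium, the benefit split depends on the relative slopes, which at a point are proportional to the elasticities.
Buyer share = εs/(εs + |εd|) = 1.9/(1.9 + 1.8) = 19/37; seller share = |εd|/(εs + |εd|) = 18/37.
So producers capture 18/37 of the subsidy.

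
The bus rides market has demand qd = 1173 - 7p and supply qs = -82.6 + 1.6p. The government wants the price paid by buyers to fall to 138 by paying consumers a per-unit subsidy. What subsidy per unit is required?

Required subsidy s = 43 per unit

At a buyer price of 138, quantity demanded is 1173 − 7·138 = 207.
Sellers supply 207 only when they receive ps with -82.6 + 1.6·ps = 207, i.e. ps = 181.
s = ps − pb = 181 − 138 = 43.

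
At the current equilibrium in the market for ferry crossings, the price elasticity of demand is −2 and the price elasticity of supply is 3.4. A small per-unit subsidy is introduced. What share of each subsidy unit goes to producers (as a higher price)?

For a small subsidy around the equilibrium, the benefit split depends on the relative slopes, which at a point are proportional to the elasticities.
Buyer share = εs/(εs + |εd|) = 3.4/(3.4 + 2) = 17/27; seller share = |εd|/(εs + |εd|) = 10/27.
So producers capture 10/27 of the subsidy.

Producer share = 10/27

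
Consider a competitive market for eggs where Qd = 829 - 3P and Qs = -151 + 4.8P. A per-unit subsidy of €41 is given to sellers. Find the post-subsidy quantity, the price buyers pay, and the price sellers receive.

Pre-subsidy: 829 - 3P = -151 + 4.8P gives P* = 4900/39, Q* = 5877/13.
With the subsidy, sellers receive Ps = Pb + 41 for each unit, where Pb is the price buyers pay.
Supply in terms of Pb becomes Qs = -151 + 4.8(Pb + 41) = 45.8 + 4.8Pb. Setting this equal to demand: 829 - 3Pb = 45.8 + 4.8Pb, so Pb = 3916/39.
Sellers receive Ps = 3916/39 + 41 = 5515/39; Q' = 829 − 3·(3916/39) = 6861/13.

Q' = 6861/13; buyers pay 3916/39; sellers receive 5515/39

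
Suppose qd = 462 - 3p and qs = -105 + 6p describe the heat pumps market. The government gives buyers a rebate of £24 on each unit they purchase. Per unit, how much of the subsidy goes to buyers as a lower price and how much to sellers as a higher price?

Pre-subsidy: 462 - 3p = -105 + 6p gives p* = 63, q* = 273.
With the rebate, buyers effectively pay pb = ps − 24, where ps is the price sellers receive.
Demand in terms of ps becomes qd = 462 − 3(ps − 24) = 534 - 3ps. Setting this equal to supply: 534 - 3ps = -105 + 6ps, so ps = 71.
Buyers pay pb = 71 − 24 = 47; q' = -105 + 6·71 = 321.
Buyers' price falls by p* − pb = 63 − 47 = 16; sellers' price rises by ps − p* = 71 − 63 = 8.

Buyers gain £16 per unit; sellers gain £8 per unit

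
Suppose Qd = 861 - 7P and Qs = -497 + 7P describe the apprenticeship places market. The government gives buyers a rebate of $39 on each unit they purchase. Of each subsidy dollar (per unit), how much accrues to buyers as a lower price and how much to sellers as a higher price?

Pre-subsidy: 861 - 7P = -497 + 7P gives P* = 97, Q* = 182.
With the rebate, buyers effectively pay Pb = Ps − 39, where Ps is the price sellers receive.
Demand in terms of Ps becomes Qd = 861 − 7(Ps − 39) = 1134 - 7Ps. Setting this equal to supply: 1134 - 7Ps = -497 + 7Ps, so Ps = 116.5.
Buyers pay Pb = 116.5 − 39 = 77.5; Q' = -497 + 7·116.5 = 318.5.
Buyers' price falls by P* − Pb = 97 − 77.5 = 19.5; sellers' price rises by Ps − P* = 116.5 − 97 = 19.5.

Buyers gain $19.5 per unit; sellers gain $19.5 per unit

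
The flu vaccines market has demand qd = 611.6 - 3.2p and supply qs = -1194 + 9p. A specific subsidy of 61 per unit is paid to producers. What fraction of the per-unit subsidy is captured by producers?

Pre-subsidy: 611.6 - 3.2p = -1194 + 9p gives p* = 148, q* = 138.
With the subsidy, sellers receive ps = pb + 61 for each unit, where pb is the price buyers pay.
Supply in terms of pb becomes qs = -1194 + 9(pb + 61) = -645 + 9pb. Setting this equal to demand: 611.6 - 3.2pb = -645 + 9pb, so pb = 103.
Sellers receive ps = 103 + 61 = 164; q' = 611.6 − 3.2·103 = 282.
Buyers' price falls by p* − pb = 148 − 103 = 45; sellers' price rises by ps − p* = 164 − 148 = 16.
So producers capture 16/61 = 16/61 of each unit of subsidy.

Producer share = 16/61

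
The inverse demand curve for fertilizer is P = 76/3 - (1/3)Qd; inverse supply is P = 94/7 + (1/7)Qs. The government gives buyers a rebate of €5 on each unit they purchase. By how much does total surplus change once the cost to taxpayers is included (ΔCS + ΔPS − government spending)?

Pre-subsidy: 76/3 - (1/3)Q = 94/7 + (1/7)Q gives Q* = 25 and P* = 17.
With the rebate, buyers effectively pay Pb = Ps − 5, where Ps is the price sellers receive.
On the curves, Pb = 76/3 - (1/3)Q and Ps = 94/7 + (1/7)Q; the wedge Ps − Pb = 5 gives 94/7 + (1/7)Q − (76/3 - (1/3)Q) = 5, so Q' = 35.5.
Then Pb = 76/3 − (1/3)·35.5 = 13.5 and Ps = 94/7 + (1/7)·35.5 = 18.5.
ΔCS = ½(25 + 35.5)(17 − 13.5) = 105.875; ΔPS = ½(25 + 35.5)(18.5 − 17) = 45.375.
Government spending = 5 × 35.5 = 177.5.
Net change = 105.875 + 45.375 − 177.5 = -26.25. The loss equals the DWL triangle ½·5·10.5.

Net change in total surplus = -€26.25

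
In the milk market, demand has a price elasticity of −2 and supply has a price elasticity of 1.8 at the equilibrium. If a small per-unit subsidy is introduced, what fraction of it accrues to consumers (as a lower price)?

For a small subsidy around the equilibrium, the benefit split depends on the relative slopes, which at a point are proportional to the elasticities.
Buyer share = εs/(εs + |εd|) = 1.8/(1.8 + 2) = 9/19; seller share = |εd|/(εs + |εd|) = 10/19.

Consumer share = 9/19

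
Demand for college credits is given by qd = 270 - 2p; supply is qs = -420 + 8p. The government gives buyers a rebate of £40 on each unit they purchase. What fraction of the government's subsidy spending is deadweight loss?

Pre-subsidy: 270 - 2p = -420 + 8p gives p* = 69, q* = 132.
With the rebate, buyers effectively pay pb = ps − 40, where ps is the price sellers receive.
Demand in terms of ps becomes qd = 270 − 2(ps − 40) = 350 - 2ps. Setting this equal to supply: 350 - 2ps = -420 + 8ps, so ps = 77.
Buyers pay pb = 77 − 40 = 37; q' = -420 + 8·77 = 196.
ΔCS = ½(132 + 196)(69 − 37) = 5248; ΔPS = ½(132 + 196)(77 − 69) = 1312.
Government spending = 40 × 196 = 7840.
DWL = ½ × 40 × (196 − 132) = 1280; fraction = 1280 / 7840 = 8/49.

DWL / government spending = 8/49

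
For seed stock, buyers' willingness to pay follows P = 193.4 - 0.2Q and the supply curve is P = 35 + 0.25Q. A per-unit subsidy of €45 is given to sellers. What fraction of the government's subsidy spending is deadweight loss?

DWL / government spending = 25/226

Pre-subsidy: 193.4 - 0.2Q = 35 + 0.25Q gives Q* = 352 and P* = 123.
With the subsidy, sellers receive Ps = Pb + 45 for each unit, where Pb is the price buyers pay.
On the curves, Pb = 193.4 - 0.2Q and Ps = 35 + 0.25Q; the wedge Ps − Pb = 45 gives 35 + 0.25Q − (193.4 - 0.2Q) = 45, so Q' = 452.
Then Pb = 193.4 − 0.2·452 = 103 and Ps = 35 + 0.25·452 = 148.
ΔCS = ½(352 + 452)(123 − 103) = 8040; ΔPS = ½(352 + 452)(148 − 123) = 10050.
Government spending = 45 × 452 = 20340.
DWL = ½ × 45 × (452 − 352) = 2250; fraction = 2250 / 20340 = 25/226.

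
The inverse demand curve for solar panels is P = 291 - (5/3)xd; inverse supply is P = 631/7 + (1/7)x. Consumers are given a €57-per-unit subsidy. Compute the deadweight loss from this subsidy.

Deadweight loss = €897.75

Pre-subsidy: 291 - (5/3)x = 631/7 + (1/7)x gives x* = 111 and P* = 106.
With the rebate, buyers effectively pay Pb = Ps − 57, where Ps is the price sellers receive.
On the curves, Pb = 291 - (5/3)x and Ps = 631/7 + (1/7)x; the wedge Ps − Pb = 57 gives 631/7 + (1/7)x − (291 - (5/3)x) = 57, so x' = 142.5.
Then Pb = 291 − (5/3)·142.5 = 53.5 and Ps = 631/7 + (1/7)·142.5 = 110.5.
The subsidy expands output by 142.5 − 111 = 31.5 past the efficient level; on those units the gap between marginal cost and willingness to pay runs from 0 up to 57.
DWL = ½ × 57 × 31.5 = 897.75.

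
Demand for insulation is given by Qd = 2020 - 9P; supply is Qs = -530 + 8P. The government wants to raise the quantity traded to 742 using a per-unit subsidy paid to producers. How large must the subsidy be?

Required subsidy s = 17 per unit

At Q = 742, invert demand for the buyer price: Pb = (2020 − 742)/9 = 142; invert supply for the seller price: Ps = (742 − (-530))/8 = 159.
The subsidy must fill the gap: s = Ps − Pb = 159 − 142 = 17.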